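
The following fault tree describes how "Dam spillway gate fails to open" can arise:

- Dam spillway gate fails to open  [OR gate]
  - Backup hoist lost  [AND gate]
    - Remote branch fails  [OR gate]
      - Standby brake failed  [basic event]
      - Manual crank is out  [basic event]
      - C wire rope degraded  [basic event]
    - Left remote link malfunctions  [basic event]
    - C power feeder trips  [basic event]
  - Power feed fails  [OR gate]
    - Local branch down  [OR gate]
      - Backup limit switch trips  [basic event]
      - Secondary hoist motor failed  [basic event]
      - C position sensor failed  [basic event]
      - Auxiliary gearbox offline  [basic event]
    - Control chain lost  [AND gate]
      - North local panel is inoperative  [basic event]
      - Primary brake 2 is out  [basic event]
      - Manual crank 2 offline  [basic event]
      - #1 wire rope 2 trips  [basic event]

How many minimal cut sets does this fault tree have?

Remote branch fails [OR]: union of children's cut sets → 3 cut set(s).
Backup hoist lost [AND]: one cut set from each child combined → 3 × 1 × 1 = 3 cut set(s).
Local branch down [OR]: union of children's cut sets → 4 cut set(s).
Control chain lost [AND]: one cut set from each child combined → 1 × 1 × 1 × 1 = 1 cut set(s).
Power feed fails [OR]: union of children's cut sets → 5 cut set(s).
Dam spillway gate fails to open [OR]: union of children's cut sets → 8 cut set(s).
Minimal cut sets: {C power feeder trips, Left remote link malfunctions, Standby brake failed}; {C power feeder trips, Left remote link malfunctions, Manual crank is out}; {C power feeder trips, C wire rope degraded, Left remote link malfunctions}; {Backup limit switch trips}; {Secondary hoist motor failed}; {C position sensor failed}; {Auxiliary gearbox offline}; {#1 wire rope 2 trips, Manual crank 2 offline, North local panel is inoperative, Primary brake 2 is out}.

8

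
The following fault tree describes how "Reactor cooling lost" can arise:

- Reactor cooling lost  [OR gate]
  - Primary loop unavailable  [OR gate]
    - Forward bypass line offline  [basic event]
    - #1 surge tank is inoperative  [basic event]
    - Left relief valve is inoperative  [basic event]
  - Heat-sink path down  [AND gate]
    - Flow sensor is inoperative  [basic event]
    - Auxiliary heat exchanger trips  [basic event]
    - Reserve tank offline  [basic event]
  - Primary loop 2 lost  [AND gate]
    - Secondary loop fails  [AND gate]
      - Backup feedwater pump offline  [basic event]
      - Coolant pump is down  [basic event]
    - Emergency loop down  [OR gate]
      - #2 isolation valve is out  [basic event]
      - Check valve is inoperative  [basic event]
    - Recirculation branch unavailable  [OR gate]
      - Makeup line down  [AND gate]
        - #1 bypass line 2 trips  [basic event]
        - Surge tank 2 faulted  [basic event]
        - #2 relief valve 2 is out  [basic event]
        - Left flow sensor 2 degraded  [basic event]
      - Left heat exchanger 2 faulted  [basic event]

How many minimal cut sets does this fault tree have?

Primary loop unavailable [OR]: union of children's cut sets → 3 cut set(s).
Heat-sink path down [AND]: one cut set from each child combined → 1 × 1 × 1 = 1 cut set(s).
Secondary loop fails [AND]: one cut set from each child combined → 1 × 1 = 1 cut set(s).
Emergency loop down [OR]: union of children's cut sets → 2 cut set(s).
Makeup line down [AND]: one cut set from each child combined → 1 × 1 × 1 × 1 = 1 cut set(s).
Recirculation branch unavailable [OR]: union of children's cut sets → 2 cut set(s).
Primary loop 2 lost [AND]: one cut set from each child combined → 1 × 2 × 2 = 4 cut set(s).
Reactor cooling lost [OR]: union of children's cut sets → 8 cut set(s).
Minimal cut sets: {Forward bypass line offline}; {#1 surge tank is inoperative}; {Left relief valve is inoperative}; {Auxiliary heat exchanger trips, Flow sensor is inoperative, Reserve tank offline}; {#1 bypass line 2 trips, #2 isolation valve is out, #2 relief valve 2 is out, Backup feedwater pump offline, Coolant pump is down, Left flow sensor 2 degraded, Surge tank 2 faulted}; {#2 isolation valve is out, Backup feedwater pump offline, Coolant pump is down, Left heat exchanger 2 faulted}; {#1 bypass line 2 trips, #2 relief valve 2 is out, Backup feedwater pump offline, Check valve is inoperative, Coolant pump is down, Left flow sensor 2 degraded, Surge tank 2 faulted}; {Backup feedwater pump offline, Check valve is inoperative, Coolant pump is down, Left heat exchanger 2 faulted}.

8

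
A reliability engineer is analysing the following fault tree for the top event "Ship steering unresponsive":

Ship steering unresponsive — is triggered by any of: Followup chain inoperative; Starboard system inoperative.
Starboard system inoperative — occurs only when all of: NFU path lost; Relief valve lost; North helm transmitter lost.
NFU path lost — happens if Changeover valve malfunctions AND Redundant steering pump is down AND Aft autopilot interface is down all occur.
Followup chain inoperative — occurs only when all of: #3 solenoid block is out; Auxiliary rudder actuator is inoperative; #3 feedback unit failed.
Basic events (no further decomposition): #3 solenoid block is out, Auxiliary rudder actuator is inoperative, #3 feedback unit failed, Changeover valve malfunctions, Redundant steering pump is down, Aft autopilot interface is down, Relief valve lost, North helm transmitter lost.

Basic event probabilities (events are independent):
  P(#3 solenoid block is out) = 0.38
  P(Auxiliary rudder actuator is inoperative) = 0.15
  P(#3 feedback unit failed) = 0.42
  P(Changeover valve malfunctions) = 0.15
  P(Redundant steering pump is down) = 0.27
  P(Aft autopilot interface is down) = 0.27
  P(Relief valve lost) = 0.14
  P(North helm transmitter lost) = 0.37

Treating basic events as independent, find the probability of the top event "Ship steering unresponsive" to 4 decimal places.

P(Followup chain inoperative) [AND] = 0.38 × 0.15 × 0.42 = 0.023940
P(NFU path lost) [AND] = 0.15 × 0.27 × 0.27 = 0.010935
P(Starboard system inoperative) [AND] = 0.010935 × 0.14 × 0.37 = 0.000566
P(Ship steering unresponsive) [OR] = 1 − (1−0.023940) × (1−0.000566) = 0.024492
Rounded to 4 decimal places: P(Ship steering unresponsive) ≈ 0.0245.

0.0245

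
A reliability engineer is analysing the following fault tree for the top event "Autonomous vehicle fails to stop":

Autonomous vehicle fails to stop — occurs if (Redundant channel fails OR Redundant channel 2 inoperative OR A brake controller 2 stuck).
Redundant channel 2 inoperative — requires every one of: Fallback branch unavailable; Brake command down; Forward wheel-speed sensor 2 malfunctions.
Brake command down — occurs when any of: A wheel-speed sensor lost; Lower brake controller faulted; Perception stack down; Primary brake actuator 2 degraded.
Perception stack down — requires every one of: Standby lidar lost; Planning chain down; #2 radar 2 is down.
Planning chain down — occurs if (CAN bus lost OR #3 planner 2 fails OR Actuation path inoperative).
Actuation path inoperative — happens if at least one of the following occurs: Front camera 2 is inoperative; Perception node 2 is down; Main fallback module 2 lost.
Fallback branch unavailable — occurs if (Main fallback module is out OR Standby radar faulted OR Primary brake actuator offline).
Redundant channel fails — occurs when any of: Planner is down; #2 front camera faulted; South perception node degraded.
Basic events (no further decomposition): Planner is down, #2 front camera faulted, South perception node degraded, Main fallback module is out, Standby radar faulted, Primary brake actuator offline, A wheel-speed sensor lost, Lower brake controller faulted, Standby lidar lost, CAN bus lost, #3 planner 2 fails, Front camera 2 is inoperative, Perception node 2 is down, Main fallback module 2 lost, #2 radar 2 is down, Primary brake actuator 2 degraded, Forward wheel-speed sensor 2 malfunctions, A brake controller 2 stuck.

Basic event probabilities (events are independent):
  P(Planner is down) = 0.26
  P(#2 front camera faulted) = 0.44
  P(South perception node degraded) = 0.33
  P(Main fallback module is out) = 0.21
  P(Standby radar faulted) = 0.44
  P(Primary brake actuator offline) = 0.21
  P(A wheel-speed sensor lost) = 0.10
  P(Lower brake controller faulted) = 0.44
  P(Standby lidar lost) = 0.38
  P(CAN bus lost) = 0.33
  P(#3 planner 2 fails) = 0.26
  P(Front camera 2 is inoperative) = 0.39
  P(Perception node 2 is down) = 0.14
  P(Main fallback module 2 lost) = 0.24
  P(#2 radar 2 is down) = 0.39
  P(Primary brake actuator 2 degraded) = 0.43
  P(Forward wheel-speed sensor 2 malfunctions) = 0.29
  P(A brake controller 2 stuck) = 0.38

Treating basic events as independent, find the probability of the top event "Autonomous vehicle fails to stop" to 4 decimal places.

0.8521

P(Redundant channel fails) [OR] = 1 − (1−0.26) × (1−0.44) × (1−0.33) = 0.722352
P(Fallback branch unavailable) [OR] = 1 − (1−0.21) × (1−0.44) × (1−0.21) = 0.650504
P(Actuation path inoperative) [OR] = 1 − (1−0.39) × (1−0.14) × (1−0.24) = 0.601304
P(Planning chain down) [OR] = 1 − (1−0.33) × (1−0.26) × (1−0.601304) = 0.802327
P(Perception stack down) [AND] = 0.38 × 0.802327 × 0.39 = 0.118905
P(Brake command down) [OR] = 1 − (1−0.10) × (1−0.44) × (1−0.118905) × (1−0.43) = 0.746879
P(Redundant channel 2 inoperative) [AND] = 0.650504 × 0.746879 × 0.29 = 0.140896
P(Autonomous vehicle fails to stop) [OR] = 1 − (1−0.722352) × (1−0.140896) × (1−0.38) = 0.852112
Rounded to 4 decimal places: P(Autonomous vehicle fails to stop) ≈ 0.8521.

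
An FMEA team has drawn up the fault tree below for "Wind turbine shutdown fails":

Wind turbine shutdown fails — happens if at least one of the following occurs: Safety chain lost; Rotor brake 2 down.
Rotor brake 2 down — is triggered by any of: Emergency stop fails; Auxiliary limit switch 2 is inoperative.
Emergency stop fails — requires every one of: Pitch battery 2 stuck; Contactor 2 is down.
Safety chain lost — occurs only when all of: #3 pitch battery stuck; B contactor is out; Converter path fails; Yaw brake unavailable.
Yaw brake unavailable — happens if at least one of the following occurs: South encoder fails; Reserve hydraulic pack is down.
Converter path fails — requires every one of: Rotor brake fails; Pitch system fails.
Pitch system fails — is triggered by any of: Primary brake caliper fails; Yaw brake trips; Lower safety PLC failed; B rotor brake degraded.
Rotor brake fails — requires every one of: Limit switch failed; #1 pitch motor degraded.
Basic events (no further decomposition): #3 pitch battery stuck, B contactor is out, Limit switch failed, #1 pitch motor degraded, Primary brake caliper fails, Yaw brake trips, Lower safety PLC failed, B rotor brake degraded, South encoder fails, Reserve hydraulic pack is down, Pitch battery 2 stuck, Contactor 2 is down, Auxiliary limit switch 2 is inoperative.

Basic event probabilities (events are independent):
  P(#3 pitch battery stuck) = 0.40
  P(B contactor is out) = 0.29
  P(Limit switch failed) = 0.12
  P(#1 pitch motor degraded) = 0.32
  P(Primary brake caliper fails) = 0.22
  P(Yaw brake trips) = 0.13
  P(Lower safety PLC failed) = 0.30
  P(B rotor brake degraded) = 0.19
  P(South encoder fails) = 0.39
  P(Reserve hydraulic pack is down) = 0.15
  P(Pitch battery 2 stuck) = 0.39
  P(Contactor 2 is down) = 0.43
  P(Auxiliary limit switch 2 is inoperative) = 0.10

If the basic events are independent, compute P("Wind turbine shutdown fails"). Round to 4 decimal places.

P(Rotor brake fails) [AND] = 0.12 × 0.32 = 0.038400
P(Pitch system fails) [OR] = 1 − (1−0.22) × (1−0.13) × (1−0.30) × (1−0.19) = 0.615234
P(Converter path fails) [AND] = 0.038400 × 0.615234 = 0.023625
P(Yaw brake unavailable) [OR] = 1 − (1−0.39) × (1−0.15) = 0.481500
P(Safety chain lost) [AND] = 0.40 × 0.29 × 0.023625 × 0.481500 = 0.001320
P(Emergency stop fails) [AND] = 0.39 × 0.43 = 0.167700
P(Rotor brake 2 down) [OR] = 1 − (1−0.167700) × (1−0.10) = 0.250930
P(Wind turbine shutdown fails) [OR] = 1 − (1−0.001320) × (1−0.250930) = 0.251919
Rounded to 4 decimal places: P(Wind turbine shutdown fails) ≈ 0.2519.

0.2519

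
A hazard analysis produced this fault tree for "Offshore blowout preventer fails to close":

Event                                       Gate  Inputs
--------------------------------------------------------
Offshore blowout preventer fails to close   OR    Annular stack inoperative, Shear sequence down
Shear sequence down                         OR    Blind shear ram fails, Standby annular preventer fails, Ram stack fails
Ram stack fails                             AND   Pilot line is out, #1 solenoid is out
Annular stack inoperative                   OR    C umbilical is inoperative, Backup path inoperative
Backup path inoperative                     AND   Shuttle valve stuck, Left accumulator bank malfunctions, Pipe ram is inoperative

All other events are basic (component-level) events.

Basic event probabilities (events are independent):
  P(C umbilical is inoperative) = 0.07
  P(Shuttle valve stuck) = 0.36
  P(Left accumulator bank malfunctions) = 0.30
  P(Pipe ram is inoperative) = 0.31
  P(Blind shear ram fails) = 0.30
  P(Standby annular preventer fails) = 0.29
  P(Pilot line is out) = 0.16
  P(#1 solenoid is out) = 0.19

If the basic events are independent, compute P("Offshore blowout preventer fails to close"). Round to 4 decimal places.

0.5668

P(Backup path inoperative) [AND] = 0.36 × 0.30 × 0.31 = 0.033480
P(Annular stack inoperative) [OR] = 1 − (1−0.07) × (1−0.033480) = 0.101136
P(Ram stack fails) [AND] = 0.16 × 0.19 = 0.030400
P(Shear sequence down) [OR] = 1 − (1−0.30) × (1−0.29) × (1−0.030400) = 0.518109
P(Offshore blowout preventer fails to close) [OR] = 1 − (1−0.101136) × (1−0.518109) = 0.566846
Rounded to 4 decimal places: P(Offshore blowout preventer fails to close) ≈ 0.5668.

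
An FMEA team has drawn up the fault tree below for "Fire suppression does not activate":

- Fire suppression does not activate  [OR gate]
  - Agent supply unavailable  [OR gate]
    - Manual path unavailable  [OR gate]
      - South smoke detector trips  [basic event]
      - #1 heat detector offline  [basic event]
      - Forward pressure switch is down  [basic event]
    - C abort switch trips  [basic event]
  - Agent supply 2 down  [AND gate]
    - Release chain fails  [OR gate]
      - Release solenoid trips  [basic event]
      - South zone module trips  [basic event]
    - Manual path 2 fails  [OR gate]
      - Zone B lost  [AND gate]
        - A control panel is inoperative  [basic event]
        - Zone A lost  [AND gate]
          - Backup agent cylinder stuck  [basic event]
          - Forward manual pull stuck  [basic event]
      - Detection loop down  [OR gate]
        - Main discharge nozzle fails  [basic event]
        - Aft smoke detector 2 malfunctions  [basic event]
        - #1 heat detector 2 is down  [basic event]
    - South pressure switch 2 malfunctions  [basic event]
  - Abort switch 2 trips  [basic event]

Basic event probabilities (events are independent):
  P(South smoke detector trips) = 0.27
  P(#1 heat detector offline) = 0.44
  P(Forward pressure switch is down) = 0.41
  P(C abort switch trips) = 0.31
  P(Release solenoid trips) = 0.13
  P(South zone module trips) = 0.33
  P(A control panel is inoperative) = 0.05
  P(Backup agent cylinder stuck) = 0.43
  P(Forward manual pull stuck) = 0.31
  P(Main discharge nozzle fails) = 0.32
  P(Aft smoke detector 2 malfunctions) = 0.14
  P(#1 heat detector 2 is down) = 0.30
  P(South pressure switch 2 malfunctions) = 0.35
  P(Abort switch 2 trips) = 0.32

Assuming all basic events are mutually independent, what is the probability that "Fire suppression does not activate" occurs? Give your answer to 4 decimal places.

0.8966

P(Manual path unavailable) [OR] = 1 − (1−0.27) × (1−0.44) × (1−0.41) = 0.758808
P(Agent supply unavailable) [OR] = 1 − (1−0.758808) × (1−0.31) = 0.833578
P(Release chain fails) [OR] = 1 − (1−0.13) × (1−0.33) = 0.417100
P(Zone A lost) [AND] = 0.43 × 0.31 = 0.133300
P(Zone B lost) [AND] = 0.05 × 0.133300 = 0.006665
P(Detection loop down) [OR] = 1 − (1−0.32) × (1−0.14) × (1−0.30) = 0.590640
P(Manual path 2 fails) [OR] = 1 − (1−0.006665) × (1−0.590640) = 0.593368
P(Agent supply 2 down) [AND] = 0.417100 × 0.593368 × 0.35 = 0.086623
P(Fire suppression does not activate) [OR] = 1 − (1−0.833578) × (1−0.086623) × (1−0.32) = 0.896636
Rounded to 4 decimal places: P(Fire suppression does not activate) ≈ 0.8966.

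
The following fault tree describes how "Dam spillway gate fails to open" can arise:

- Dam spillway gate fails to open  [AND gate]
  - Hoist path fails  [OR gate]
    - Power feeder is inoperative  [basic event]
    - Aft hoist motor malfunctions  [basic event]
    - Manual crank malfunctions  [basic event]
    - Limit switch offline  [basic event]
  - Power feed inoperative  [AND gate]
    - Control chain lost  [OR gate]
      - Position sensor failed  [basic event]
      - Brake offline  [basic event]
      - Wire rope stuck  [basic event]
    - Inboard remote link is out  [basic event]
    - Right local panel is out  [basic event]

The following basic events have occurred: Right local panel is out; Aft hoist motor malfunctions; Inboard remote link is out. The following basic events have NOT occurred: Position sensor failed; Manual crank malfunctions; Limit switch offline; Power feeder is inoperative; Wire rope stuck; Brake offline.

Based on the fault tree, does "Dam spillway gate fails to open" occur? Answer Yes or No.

No

Hoist path fails [OR]: Power feeder is inoperative=not, Aft hoist motor malfunctions=occurs, Manual crank malfunctions=not, Limit switch offline=not → at least one input occurs → occurs.
Control chain lost [OR]: Position sensor failed=not, Brake offline=not, Wire rope stuck=not → no input occurs → does not occur.
Power feed inoperative [AND]: Control chain lost=not, Inboard remote link is out=occurs, Right local panel is out=occurs → not all inputs occur → does not occur.
Dam spillway gate fails to open [AND]: Hoist path fails=occurs, Power feed inoperative=not → not all inputs occur → does not occur.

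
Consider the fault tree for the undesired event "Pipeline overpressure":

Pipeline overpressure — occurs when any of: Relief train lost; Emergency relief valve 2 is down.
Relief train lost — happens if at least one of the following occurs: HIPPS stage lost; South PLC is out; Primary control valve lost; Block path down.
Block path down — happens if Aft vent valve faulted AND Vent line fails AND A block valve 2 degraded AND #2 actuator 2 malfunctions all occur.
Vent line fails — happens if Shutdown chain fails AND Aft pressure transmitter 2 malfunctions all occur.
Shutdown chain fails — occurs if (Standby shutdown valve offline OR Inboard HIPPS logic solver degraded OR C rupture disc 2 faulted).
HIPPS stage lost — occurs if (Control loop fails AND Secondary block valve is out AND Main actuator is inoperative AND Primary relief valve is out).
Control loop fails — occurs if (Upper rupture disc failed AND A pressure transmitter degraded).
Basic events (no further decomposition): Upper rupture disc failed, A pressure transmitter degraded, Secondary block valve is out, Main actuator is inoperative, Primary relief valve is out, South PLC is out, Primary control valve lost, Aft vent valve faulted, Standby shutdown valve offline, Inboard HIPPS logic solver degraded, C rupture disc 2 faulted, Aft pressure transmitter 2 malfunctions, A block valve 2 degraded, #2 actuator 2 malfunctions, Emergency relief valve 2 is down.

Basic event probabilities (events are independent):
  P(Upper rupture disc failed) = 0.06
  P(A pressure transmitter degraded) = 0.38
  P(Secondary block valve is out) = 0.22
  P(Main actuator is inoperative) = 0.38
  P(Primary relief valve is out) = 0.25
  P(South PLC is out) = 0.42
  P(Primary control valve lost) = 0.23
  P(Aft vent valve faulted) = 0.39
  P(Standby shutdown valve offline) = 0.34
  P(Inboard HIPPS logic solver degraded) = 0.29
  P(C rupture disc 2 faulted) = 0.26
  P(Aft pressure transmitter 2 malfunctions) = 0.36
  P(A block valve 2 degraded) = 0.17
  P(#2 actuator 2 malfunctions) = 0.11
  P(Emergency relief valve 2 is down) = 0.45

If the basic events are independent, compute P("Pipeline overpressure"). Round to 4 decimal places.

0.7549

P(Control loop fails) [AND] = 0.06 × 0.38 = 0.022800
P(HIPPS stage lost) [AND] = 0.022800 × 0.22 × 0.38 × 0.25 = 0.000477
P(Shutdown chain fails) [OR] = 1 − (1−0.34) × (1−0.29) × (1−0.26) = 0.653236
P(Vent line fails) [AND] = 0.653236 × 0.36 = 0.235165
P(Block path down) [AND] = 0.39 × 0.235165 × 0.17 × 0.11 = 0.001715
P(Relief train lost) [OR] = 1 − (1−0.000477) × (1−0.42) × (1−0.23) × (1−0.001715) = 0.554379
P(Pipeline overpressure) [OR] = 1 − (1−0.554379) × (1−0.45) = 0.754908
Rounded to 4 decimal places: P(Pipeline overpressure) ≈ 0.7549.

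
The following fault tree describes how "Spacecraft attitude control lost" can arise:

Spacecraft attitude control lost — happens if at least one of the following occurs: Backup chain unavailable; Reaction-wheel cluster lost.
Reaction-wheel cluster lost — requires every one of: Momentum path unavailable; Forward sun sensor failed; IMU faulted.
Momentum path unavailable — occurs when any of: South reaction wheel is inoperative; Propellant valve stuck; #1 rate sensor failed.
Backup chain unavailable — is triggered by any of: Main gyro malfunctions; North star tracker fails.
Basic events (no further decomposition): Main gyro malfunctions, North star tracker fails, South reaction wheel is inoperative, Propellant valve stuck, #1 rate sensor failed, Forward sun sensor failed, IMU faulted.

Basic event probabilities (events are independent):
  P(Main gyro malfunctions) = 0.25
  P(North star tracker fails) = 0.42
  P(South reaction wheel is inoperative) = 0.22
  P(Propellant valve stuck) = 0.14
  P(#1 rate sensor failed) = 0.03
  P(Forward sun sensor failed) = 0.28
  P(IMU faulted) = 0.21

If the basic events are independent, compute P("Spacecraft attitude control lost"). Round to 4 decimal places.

0.5739

P(Backup chain unavailable) [OR] = 1 − (1−0.25) × (1−0.42) = 0.565000
P(Momentum path unavailable) [OR] = 1 − (1−0.22) × (1−0.14) × (1−0.03) = 0.349324
P(Reaction-wheel cluster lost) [AND] = 0.349324 × 0.28 × 0.21 = 0.020540
P(Spacecraft attitude control lost) [OR] = 1 − (1−0.565000) × (1−0.020540) = 0.573935
Rounded to 4 decimal places: P(Spacecraft attitude control lost) ≈ 0.5739.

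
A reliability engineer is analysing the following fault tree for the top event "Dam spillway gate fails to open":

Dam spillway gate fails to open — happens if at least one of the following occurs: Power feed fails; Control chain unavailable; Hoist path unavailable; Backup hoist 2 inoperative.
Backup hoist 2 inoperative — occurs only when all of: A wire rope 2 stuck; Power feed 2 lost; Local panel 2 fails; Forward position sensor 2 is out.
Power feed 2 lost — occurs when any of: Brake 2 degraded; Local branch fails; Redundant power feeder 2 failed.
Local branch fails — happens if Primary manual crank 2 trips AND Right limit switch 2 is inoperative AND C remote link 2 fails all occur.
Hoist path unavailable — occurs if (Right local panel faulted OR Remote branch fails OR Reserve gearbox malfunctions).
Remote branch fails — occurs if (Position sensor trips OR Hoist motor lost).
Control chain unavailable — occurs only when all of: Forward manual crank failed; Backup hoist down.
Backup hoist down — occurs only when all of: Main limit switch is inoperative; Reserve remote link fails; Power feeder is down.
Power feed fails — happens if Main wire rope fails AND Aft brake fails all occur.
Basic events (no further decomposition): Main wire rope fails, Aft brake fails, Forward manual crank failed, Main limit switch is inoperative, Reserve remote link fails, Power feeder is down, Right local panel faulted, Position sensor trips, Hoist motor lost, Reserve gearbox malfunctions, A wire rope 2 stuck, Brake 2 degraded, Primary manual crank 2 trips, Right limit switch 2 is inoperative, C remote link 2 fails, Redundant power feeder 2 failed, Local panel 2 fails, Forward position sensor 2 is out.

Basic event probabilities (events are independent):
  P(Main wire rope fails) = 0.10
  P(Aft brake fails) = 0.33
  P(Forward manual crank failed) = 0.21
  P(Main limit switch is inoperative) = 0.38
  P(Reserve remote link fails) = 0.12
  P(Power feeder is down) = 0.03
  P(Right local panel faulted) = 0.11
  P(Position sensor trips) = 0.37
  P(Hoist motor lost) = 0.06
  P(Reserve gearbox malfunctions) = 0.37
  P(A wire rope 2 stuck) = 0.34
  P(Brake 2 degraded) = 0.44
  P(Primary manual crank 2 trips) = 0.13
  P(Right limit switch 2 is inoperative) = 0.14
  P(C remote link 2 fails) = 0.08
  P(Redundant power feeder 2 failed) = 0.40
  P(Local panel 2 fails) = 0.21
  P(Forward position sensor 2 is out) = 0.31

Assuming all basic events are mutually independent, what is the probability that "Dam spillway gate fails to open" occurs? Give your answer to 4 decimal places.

0.6837

P(Power feed fails) [AND] = 0.10 × 0.33 = 0.033000
P(Backup hoist down) [AND] = 0.38 × 0.12 × 0.03 = 0.001368
P(Control chain unavailable) [AND] = 0.21 × 0.001368 = 0.000287
P(Remote branch fails) [OR] = 1 − (1−0.37) × (1−0.06) = 0.407800
P(Hoist path unavailable) [OR] = 1 − (1−0.11) × (1−0.407800) × (1−0.37) = 0.667953
P(Local branch fails) [AND] = 0.13 × 0.14 × 0.08 = 0.001456
P(Power feed 2 lost) [OR] = 1 − (1−0.44) × (1−0.001456) × (1−0.40) = 0.664489
P(Backup hoist 2 inoperative) [AND] = 0.34 × 0.664489 × 0.21 × 0.31 = 0.014708
P(Dam spillway gate fails to open) [OR] = 1 − (1−0.033000) × (1−0.000287) × (1−0.667953) × (1−0.014708) = 0.683724
Rounded to 4 decimal places: P(Dam spillway gate fails to open) ≈ 0.6837.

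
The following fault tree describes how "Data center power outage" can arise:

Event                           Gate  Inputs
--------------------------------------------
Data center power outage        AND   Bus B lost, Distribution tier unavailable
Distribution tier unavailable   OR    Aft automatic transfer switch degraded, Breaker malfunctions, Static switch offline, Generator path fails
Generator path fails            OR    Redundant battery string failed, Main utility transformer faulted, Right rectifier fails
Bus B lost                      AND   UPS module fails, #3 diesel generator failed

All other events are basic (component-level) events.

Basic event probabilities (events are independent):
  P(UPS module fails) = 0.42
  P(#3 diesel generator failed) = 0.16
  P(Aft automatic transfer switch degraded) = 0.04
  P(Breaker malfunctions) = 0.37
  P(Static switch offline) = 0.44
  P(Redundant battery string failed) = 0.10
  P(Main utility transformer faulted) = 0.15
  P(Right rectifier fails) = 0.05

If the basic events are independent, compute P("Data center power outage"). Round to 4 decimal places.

0.0507

P(Bus B lost) [AND] = 0.42 × 0.16 = 0.067200
P(Generator path fails) [OR] = 1 − (1−0.10) × (1−0.15) × (1−0.05) = 0.273250
P(Distribution tier unavailable) [OR] = 1 − (1−0.04) × (1−0.37) × (1−0.44) × (1−0.273250) = 0.753858
P(Data center power outage) [AND] = 0.067200 × 0.753858 = 0.050659
Rounded to 4 decimal places: P(Data center power outage) ≈ 0.0507.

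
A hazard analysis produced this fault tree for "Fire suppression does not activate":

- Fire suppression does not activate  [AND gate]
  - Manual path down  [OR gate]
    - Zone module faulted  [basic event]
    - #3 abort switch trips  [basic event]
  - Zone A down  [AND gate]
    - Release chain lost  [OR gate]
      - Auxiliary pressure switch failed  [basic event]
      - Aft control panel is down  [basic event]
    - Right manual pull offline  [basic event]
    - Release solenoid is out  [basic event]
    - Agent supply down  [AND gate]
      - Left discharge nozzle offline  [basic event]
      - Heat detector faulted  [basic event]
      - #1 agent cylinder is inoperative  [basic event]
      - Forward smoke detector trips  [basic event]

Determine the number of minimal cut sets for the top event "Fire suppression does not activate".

4

Manual path down [OR]: union of children's cut sets → 2 cut set(s).
Release chain lost [OR]: union of children's cut sets → 2 cut set(s).
Agent supply down [AND]: one cut set from each child combined → 1 × 1 × 1 × 1 = 1 cut set(s).
Zone A down [AND]: one cut set from each child combined → 2 × 1 × 1 × 1 = 2 cut set(s).
Fire suppression does not activate [AND]: one cut set from each child combined → 2 × 2 = 4 cut set(s).
Minimal cut sets: {#1 agent cylinder is inoperative, Auxiliary pressure switch failed, Forward smoke detector trips, Heat detector faulted, Left discharge nozzle offline, Release solenoid is out, Right manual pull offline, Zone module faulted}; {#1 agent cylinder is inoperative, Aft control panel is down, Forward smoke detector trips, Heat detector faulted, Left discharge nozzle offline, Release solenoid is out, Right manual pull offline, Zone module faulted}; {#1 agent cylinder is inoperative, #3 abort switch trips, Auxiliary pressure switch failed, Forward smoke detector trips, Heat detector faulted, Left discharge nozzle offline, Release solenoid is out, Right manual pull offline}; {#1 agent cylinder is inoperative, #3 abort switch trips, Aft control panel is down, Forward smoke detector trips, Heat detector faulted, Left discharge nozzle offline, Release solenoid is out, Right manual pull offline}.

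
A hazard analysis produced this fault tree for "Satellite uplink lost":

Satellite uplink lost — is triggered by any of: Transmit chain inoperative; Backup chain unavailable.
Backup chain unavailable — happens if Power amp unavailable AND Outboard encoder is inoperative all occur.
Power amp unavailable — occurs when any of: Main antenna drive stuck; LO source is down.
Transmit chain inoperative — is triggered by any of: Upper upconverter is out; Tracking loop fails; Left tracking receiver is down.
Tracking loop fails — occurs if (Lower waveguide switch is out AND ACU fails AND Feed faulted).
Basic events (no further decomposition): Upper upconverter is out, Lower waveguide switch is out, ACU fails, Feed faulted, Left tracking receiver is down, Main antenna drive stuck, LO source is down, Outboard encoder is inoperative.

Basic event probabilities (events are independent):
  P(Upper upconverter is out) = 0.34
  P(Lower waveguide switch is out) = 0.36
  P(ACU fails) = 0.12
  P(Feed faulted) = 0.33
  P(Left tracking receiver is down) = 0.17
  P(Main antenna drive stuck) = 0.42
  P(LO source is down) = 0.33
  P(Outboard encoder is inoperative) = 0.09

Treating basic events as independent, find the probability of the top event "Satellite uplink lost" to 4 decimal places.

P(Tracking loop fails) [AND] = 0.36 × 0.12 × 0.33 = 0.014256
P(Transmit chain inoperative) [OR] = 1 − (1−0.34) × (1−0.014256) × (1−0.17) = 0.460009
P(Power amp unavailable) [OR] = 1 − (1−0.42) × (1−0.33) = 0.611400
P(Backup chain unavailable) [AND] = 0.611400 × 0.09 = 0.055026
P(Satellite uplink lost) [OR] = 1 − (1−0.460009) × (1−0.055026) = 0.489723
Rounded to 4 decimal places: P(Satellite uplink lost) ≈ 0.4897.

0.4897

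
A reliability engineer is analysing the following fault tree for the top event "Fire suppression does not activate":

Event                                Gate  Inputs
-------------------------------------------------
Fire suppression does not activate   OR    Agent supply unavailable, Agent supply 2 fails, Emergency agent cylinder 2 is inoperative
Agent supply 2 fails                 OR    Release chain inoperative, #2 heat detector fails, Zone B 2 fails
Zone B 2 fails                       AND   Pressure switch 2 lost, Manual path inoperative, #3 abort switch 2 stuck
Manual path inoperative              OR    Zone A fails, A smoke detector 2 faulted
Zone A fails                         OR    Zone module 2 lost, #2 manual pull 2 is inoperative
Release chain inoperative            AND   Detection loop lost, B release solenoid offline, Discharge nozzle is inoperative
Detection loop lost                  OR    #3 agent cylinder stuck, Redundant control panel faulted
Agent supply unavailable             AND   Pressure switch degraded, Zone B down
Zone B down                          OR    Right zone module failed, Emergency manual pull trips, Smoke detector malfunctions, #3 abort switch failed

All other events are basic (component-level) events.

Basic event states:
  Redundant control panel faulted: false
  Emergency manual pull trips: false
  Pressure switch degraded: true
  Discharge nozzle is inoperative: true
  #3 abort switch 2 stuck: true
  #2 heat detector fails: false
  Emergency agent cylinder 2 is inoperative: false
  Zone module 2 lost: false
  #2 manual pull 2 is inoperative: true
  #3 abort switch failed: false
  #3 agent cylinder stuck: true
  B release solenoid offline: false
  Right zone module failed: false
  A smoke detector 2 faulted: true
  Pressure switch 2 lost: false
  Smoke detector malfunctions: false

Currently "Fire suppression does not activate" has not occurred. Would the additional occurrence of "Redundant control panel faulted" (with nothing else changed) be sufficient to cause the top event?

Counterfactual: set "Redundant control panel faulted" to occurred.
Zone B down [OR]: Right zone module failed=not, Emergency manual pull trips=not, Smoke detector malfunctions=not, #3 abort switch failed=not → no input occurs → does not occur.
Agent supply unavailable [AND]: Pressure switch degraded=occurs, Zone B down=not → not all inputs occur → does not occur.
Detection loop lost [OR]: #3 agent cylinder stuck=occurs, Redundant control panel faulted=occurs → at least one input occurs → occurs.
Release chain inoperative [AND]: Detection loop lost=occurs, B release solenoid offline=not, Discharge nozzle is inoperative=occurs → not all inputs occur → does not occur.
Zone A fails [OR]: Zone module 2 lost=not, #2 manual pull 2 is inoperative=occurs → at least one input occurs → occurs.
Manual path inoperative [OR]: Zone A fails=occurs, A smoke detector 2 faulted=occurs → at least one input occurs → occurs.
Zone B 2 fails [AND]: Pressure switch 2 lost=not, Manual path inoperative=occurs, #3 abort switch 2 stuck=occurs → not all inputs occur → does not occur.
Agent supply 2 fails [OR]: Release chain inoperative=not, #2 heat detector fails=not, Zone B 2 fails=not → no input occurs → does not occur.
Fire suppression does not activate [OR]: Agent supply unavailable=not, Agent supply 2 fails=not, Emergency agent cylinder 2 is inoperative=not → no input occurs → does not occur.

No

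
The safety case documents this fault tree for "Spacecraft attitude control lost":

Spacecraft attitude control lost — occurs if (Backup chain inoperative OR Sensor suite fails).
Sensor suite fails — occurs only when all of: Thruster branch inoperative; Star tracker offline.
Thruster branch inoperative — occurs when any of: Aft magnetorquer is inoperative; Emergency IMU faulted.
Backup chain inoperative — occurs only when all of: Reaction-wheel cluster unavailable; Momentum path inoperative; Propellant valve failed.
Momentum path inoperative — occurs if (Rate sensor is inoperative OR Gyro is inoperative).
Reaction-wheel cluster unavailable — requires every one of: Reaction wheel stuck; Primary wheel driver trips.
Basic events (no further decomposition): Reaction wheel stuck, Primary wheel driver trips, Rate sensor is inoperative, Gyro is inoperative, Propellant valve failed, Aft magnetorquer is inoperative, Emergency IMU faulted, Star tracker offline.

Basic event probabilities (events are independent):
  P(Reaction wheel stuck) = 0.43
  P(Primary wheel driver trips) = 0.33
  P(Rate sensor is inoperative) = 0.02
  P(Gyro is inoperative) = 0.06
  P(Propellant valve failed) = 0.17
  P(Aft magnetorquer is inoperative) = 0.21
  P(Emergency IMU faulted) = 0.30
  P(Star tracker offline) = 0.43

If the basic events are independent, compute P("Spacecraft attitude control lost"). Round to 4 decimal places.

P(Reaction-wheel cluster unavailable) [AND] = 0.43 × 0.33 = 0.141900
P(Momentum path inoperative) [OR] = 1 − (1−0.02) × (1−0.06) = 0.078800
P(Backup chain inoperative) [AND] = 0.141900 × 0.078800 × 0.17 = 0.001901
P(Thruster branch inoperative) [OR] = 1 − (1−0.21) × (1−0.30) = 0.447000
P(Sensor suite fails) [AND] = 0.447000 × 0.43 = 0.192210
P(Spacecraft attitude control lost) [OR] = 1 − (1−0.001901) × (1−0.192210) = 0.193746
Rounded to 4 decimal places: P(Spacecraft attitude control lost) ≈ 0.1937.

0.1937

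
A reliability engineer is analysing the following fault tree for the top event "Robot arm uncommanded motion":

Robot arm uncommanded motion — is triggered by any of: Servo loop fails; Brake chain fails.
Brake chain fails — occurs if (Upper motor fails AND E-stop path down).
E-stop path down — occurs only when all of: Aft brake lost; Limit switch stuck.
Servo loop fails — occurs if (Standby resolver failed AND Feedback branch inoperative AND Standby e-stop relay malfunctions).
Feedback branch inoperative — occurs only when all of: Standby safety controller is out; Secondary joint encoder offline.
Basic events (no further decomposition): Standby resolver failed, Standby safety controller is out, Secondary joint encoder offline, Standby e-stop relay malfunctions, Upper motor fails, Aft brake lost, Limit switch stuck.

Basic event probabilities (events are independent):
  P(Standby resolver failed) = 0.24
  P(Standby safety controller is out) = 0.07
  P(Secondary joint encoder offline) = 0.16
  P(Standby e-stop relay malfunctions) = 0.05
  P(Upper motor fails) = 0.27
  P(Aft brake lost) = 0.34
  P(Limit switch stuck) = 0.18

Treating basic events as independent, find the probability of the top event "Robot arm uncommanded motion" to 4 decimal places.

P(Feedback branch inoperative) [AND] = 0.07 × 0.16 = 0.011200
P(Servo loop fails) [AND] = 0.24 × 0.011200 × 0.05 = 0.000134
P(E-stop path down) [AND] = 0.34 × 0.18 = 0.061200
P(Brake chain fails) [AND] = 0.27 × 0.061200 = 0.016524
P(Robot arm uncommanded motion) [OR] = 1 − (1−0.000134) × (1−0.016524) = 0.016656
Rounded to 4 decimal places: P(Robot arm uncommanded motion) ≈ 0.0167.

0.0167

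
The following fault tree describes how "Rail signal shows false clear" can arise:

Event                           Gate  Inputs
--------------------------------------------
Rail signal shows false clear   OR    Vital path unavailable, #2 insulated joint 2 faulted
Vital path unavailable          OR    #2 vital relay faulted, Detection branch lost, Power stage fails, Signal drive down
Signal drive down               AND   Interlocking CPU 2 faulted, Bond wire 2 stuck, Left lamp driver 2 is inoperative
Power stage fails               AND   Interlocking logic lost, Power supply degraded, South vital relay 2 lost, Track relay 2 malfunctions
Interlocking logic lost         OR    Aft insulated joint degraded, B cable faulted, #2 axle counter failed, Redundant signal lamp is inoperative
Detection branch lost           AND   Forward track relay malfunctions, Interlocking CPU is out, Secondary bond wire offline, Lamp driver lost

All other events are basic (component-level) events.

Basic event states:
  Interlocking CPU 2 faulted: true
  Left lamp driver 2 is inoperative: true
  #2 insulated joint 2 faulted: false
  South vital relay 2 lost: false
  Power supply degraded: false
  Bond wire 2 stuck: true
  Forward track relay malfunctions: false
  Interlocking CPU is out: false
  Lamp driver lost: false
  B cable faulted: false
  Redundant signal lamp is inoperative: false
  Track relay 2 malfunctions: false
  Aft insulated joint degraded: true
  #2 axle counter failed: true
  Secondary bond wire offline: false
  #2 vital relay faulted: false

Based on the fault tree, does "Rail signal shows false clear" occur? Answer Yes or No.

Detection branch lost [AND]: Forward track relay malfunctions=not, Interlocking CPU is out=not, Secondary bond wire offline=not, Lamp driver lost=not → not all inputs occur → does not occur.
Interlocking logic lost [OR]: Aft insulated joint degraded=occurs, B cable faulted=not, #2 axle counter failed=occurs, Redundant signal lamp is inoperative=not → at least one input occurs → occurs.
Power stage fails [AND]: Interlocking logic lost=occurs, Power supply degraded=not, South vital relay 2 lost=not, Track relay 2 malfunctions=not → not all inputs occur → does not occur.
Signal drive down [AND]: Interlocking CPU 2 faulted=occurs, Bond wire 2 stuck=occurs, Left lamp driver 2 is inoperative=occurs → all inputs occur → occurs.
Vital path unavailable [OR]: #2 vital relay faulted=not, Detection branch lost=not, Power stage fails=not, Signal drive down=occurs → at least one input occurs → occurs.
Rail signal shows false clear [OR]: Vital path unavailable=occurs, #2 insulated joint 2 faulted=not → at least one input occurs → occurs.

Yes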